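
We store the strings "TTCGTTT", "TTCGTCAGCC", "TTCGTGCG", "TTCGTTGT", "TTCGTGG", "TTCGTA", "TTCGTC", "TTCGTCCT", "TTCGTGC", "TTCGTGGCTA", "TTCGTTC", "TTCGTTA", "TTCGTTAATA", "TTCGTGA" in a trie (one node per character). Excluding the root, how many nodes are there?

30

Trace insertions, counting only characters that open a new branch:
  "TTCGTTT" → 7 new (T, T, C, G, T, T, T)
  "TTCGTCAGCC" → prefix "TTCGT" already present; 5 new (C, A, G, C, C)
  "TTCGTGCG" → prefix "TTCGT" already present; 3 new (G, C, G)
  "TTCGTTGT" → prefix "TTCGTT" already present; 2 new (G, T)
  "TTCGTGG" → prefix "TTCGTG" already present; 1 new (G)
  "TTCGTA" → prefix "TTCGT" already present; 1 new (A)
  "TTCGTC" → prefix "TTCGTC" already present; 0 new (none)
  "TTCGTCCT" → prefix "TTCGTC" already present; 2 new (C, T)
  "TTCGTGC" → prefix "TTCGTGC" already present; 0 new (none)
  "TTCGTGGCTA" → prefix "TTCGTGG" already present; 3 new (C, T, A)
  "TTCGTTC" → prefix "TTCGTT" already present; 1 new (C)
  "TTCGTTA" → prefix "TTCGTT" already present; 1 new (A)
  "TTCGTTAATA" → prefix "TTCGTTA" already present; 3 new (A, T, A)
  "TTCGTGA" → prefix "TTCGTG" already present; 1 new (A)
Total nodes = 7 + 5 + 3 + 2 + 1 + 1 + 0 + 2 + 0 + 3 + 1 + 1 + 3 + 1 = 30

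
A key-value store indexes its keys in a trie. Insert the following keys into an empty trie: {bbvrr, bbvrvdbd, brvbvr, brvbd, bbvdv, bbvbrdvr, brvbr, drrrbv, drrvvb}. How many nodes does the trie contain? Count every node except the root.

32

Count nodes per top-level branch (shared prefixes stored once):
  'b'-branch (bbvbrdvr, bbvdv, bbvrr, bbvrvdbd, brvbd, brvbr, brvbvr): 23 nodes
  'd'-branch (drrrbv, drrvvb): 9 nodes
Sum: 32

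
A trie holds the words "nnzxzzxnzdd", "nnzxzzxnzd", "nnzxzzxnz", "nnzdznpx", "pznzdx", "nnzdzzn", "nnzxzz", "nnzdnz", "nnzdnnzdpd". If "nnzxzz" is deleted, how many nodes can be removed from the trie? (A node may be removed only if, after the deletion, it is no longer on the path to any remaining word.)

0

Walk "nnzxzz" from the leaf back toward the root, removing each node that no remaining word uses.
Every node on "nnzxzz" is still needed (e.g. by "nnzxzzxnzdd"), so nothing is freed.
Nodes removed: 0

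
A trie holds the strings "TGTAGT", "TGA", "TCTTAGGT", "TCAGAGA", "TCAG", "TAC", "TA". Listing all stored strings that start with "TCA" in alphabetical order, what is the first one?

DFS of the "TCA" subtree visits, in order: "TCAG", "TCAGAGA"
The 1st is TCAG.

TCAG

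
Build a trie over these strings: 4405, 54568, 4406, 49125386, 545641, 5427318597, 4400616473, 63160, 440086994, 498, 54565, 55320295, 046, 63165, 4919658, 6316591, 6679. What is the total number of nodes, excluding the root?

Count nodes per top-level branch (shared prefixes stored once):
  '0'-branch (046): 3 nodes
  '4'-branch (4400616473, 440086994, 4405, 4406, 49125386, 4919658, 498): 29 nodes
  '5'-branch (5427318597, 545641, 54565, 54568, 55320295): 23 nodes
  '6'-branch (63160, 63165, 6316591, 6679): 11 nodes
Sum: 66

66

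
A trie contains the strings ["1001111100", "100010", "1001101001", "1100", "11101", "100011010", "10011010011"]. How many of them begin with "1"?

7

Filter for entries beginning with "1":
Words under "1": 100010, 100011010, 1001101001, 10011010011, 1001111100, 1100, 11101
Count: 7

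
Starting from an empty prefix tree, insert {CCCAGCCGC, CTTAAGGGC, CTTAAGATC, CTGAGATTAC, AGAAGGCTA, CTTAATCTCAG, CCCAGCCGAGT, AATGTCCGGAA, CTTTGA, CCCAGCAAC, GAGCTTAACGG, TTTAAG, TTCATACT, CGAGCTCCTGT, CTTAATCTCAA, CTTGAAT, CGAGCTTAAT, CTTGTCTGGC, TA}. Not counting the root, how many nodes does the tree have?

Count nodes per top-level branch (shared prefixes stored once):
  'A'-branch (AATGTCCGGAA, AGAAGGCTA): 19 nodes
  'C'-branch (CCCAGCAAC, CCCAGCCGAGT, CCCAGCCGC, CGAGCTCCTGT, CGAGCTTAAT, CTGAGATTAC, CTTAAGATC, CTTAAGGGC, CTTAATCTCAA, CTTAATCTCAG, CTTGAAT, CTTGTCTGGC, CTTTGA): 68 nodes
  'G'-branch (GAGCTTAACGG): 11 nodes
  'T'-branch (TA, TTCATACT, TTTAAG): 13 nodes
Sum: 111

111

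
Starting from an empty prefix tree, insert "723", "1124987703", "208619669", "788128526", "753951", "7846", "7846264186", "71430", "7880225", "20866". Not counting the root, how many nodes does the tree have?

52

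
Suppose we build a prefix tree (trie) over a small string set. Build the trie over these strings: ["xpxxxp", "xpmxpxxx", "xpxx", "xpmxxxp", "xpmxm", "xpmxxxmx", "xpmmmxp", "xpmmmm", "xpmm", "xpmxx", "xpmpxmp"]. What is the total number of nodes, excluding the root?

Trie structure (* marks end of a word):
(root)
└─ x
   └─ p
      ├─ m
      │  ├─ m *
      │  │  └─ m
      │  │     ├─ m *
      │  │     └─ x
      │  │        └─ p *
      │  ├─ p
      │  │  └─ x
      │  │     └─ m
      │  │        └─ p *
      │  └─ x
      │     ├─ m *
      │     ├─ p
      │     │  └─ x
      │     │     └─ x
      │     │        └─ x *
      │     └─ x *
      │        └─ x
      │           ├─ m
      │           │  └─ x *
      │           └─ p *
      └─ x
         └─ x *
            └─ x
               └─ p *
Counting every labelled node above: 27.

27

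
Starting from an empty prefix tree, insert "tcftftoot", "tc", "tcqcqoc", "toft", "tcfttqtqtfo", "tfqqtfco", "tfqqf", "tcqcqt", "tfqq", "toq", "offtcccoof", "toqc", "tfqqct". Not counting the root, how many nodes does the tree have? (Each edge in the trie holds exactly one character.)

47

Insert word by word; a character creates a node only if that edge doesn't already exist:
  "tcftftoot" → 9 new (t, c, f, t, f, t, o, o, t)
  "tc" → prefix "tc" already present; 0 new (none)
  "tcqcqoc" → prefix "tc" already present; 5 new (q, c, q, o, c)
  "toft" → prefix "t" already present; 3 new (o, f, t)
  "tcfttqtqtfo" → prefix "tcft" already present; 7 new (t, q, t, q, t, f, o)
  "tfqqtfco" → prefix "t" already present; 7 new (f, q, q, t, f, c, o)
  "tfqqf" → prefix "tfqq" already present; 1 new (f)
  "tcqcqt" → prefix "tcqcq" already present; 1 new (t)
  "tfqq" → prefix "tfqq" already present; 0 new (none)
  "toq" → prefix "to" already present; 1 new (q)
  "offtcccoof" → 10 new (o, f, f, t, c, c, c, o, o, f)
  "toqc" → prefix "toq" already present; 1 new (c)
  "tfqqct" → prefix "tfqq" already present; 2 new (c, t)
Total nodes = 9 + 0 + 5 + 3 + 7 + 7 + 1 + 1 + 0 + 1 + 10 + 1 + 2 = 47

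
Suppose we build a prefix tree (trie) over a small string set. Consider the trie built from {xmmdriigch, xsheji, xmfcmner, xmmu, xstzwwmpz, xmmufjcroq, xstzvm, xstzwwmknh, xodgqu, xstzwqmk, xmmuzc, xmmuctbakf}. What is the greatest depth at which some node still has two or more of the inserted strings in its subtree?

7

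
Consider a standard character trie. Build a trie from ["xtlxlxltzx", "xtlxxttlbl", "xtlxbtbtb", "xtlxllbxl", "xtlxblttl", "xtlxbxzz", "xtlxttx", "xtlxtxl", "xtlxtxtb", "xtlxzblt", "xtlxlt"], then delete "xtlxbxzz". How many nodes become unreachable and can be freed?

Walk "xtlxbxzz" from the leaf back toward the root, removing each node that no remaining word uses.
The suffix "xzz" (3 nodes) is used only by "xtlxbxzz"; the node for "xtlxb" still has the child "t", so pruning stops there.
Nodes removed: 3

3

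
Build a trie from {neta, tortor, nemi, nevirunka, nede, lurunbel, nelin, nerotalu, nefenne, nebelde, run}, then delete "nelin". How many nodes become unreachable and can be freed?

Walk "nelin" from the leaf back toward the root, removing each node that no remaining word uses.
The suffix "lin" (3 nodes) is used only by "nelin"; the node for "ne" still has the child "t", so pruning stops there.
Nodes removed: 3

3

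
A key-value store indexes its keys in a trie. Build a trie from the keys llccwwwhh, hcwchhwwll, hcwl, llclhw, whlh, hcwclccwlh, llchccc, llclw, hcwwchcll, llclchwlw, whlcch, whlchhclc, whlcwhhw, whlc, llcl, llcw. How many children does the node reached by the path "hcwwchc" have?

1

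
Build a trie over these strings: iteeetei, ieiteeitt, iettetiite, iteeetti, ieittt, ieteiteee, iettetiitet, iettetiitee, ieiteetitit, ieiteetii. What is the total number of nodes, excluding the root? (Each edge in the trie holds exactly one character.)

Count nodes per top-level branch (shared prefixes stored once):
  'i'-branch (ieiteeitt, ieiteetii, ieiteetitit, ieittt, ieteiteee, iettetiite, iettetiitee, iettetiitet, iteeetei, iteeetti): 42 nodes
Sum: 42

42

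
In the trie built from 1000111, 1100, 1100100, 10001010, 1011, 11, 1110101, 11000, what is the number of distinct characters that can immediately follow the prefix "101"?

The children of the "101" node are the distinct next characters among strings starting with "101".
Distinct next characters after "101": 1.
That node has 1 child edge.

1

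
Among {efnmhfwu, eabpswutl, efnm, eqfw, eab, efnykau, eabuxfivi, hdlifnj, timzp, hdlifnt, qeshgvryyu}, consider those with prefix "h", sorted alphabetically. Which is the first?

hdlifnj

Words with prefix "h", in lexicographic order: "hdlifnj", "hdlifnt"
The 1st is hdlifnj.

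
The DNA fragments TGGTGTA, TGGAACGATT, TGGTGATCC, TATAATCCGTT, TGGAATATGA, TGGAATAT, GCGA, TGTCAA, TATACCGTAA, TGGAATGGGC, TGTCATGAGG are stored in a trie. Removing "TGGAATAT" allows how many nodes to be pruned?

0

Walk "TGGAATAT" from the leaf back toward the root, removing each node that no remaining word uses.
Every node on "TGGAATAT" is still needed (e.g. by "TGGAATATGA"), so nothing is freed.
Nodes removed: 0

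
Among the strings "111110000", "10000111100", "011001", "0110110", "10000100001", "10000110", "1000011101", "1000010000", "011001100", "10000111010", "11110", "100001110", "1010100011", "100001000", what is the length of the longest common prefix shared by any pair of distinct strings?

10

Equivalently: take the maximum, over all pairs, of their longest common prefix length.
"1000010000" and "10000100001" agree on "1000010000" (10 characters) before diverging; nothing deeper is shared.
Longest shared-prefix length: 10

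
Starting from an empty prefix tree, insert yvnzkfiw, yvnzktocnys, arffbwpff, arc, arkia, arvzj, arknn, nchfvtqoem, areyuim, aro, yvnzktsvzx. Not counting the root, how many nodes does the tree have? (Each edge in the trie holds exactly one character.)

52

For each word, the new-node count is its length minus the longest prefix already in the trie:
  "yvnzkfiw" → 8 new (y, v, n, z, k, f, i, w)
  "yvnzktocnys" → prefix "yvnzk" already present; 6 new (t, o, c, n, y, s)
  "arffbwpff" → 9 new (a, r, f, f, b, w, p, f, f)
  "arc" → prefix "ar" already present; 1 new (c)
  "arkia" → prefix "ar" already present; 3 new (k, i, a)
  "arvzj" → prefix "ar" already present; 3 new (v, z, j)
  "arknn" → prefix "ark" already present; 2 new (n, n)
  "nchfvtqoem" → 10 new (n, c, h, f, v, t, q, o, e, m)
  "areyuim" → prefix "ar" already present; 5 new (e, y, u, i, m)
  "aro" → prefix "ar" already present; 1 new (o)
  "yvnzktsvzx" → prefix "yvnzkt" already present; 4 new (s, v, z, x)
Total nodes = 8 + 6 + 9 + 1 + 3 + 3 + 2 + 10 + 5 + 1 + 4 = 52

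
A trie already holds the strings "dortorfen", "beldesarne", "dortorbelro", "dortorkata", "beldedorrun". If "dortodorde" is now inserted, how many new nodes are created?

The longest prefix of "dortodorde" already in the trie is "dorto" (length 5).
So 10 − 5 = 5 new nodes.

5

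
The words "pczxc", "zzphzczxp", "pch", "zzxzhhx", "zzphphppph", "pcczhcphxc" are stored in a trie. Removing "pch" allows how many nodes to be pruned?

After clearing the end-marker at "pch", prune upward until reaching a node still needed by another word.
The suffix "h" (1 node) is used only by "pch"; the node for "pc" still has the child "z", so pruning stops there.
Nodes removed: 1

1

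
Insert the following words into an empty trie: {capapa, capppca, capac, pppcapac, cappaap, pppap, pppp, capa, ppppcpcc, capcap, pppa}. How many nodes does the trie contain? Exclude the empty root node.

32

Trace insertions, counting only characters that open a new branch:
  "capapa" → 6 new (c, a, p, a, p, a)
  "capppca" → prefix "cap" already present; 4 new (p, p, c, a)
  "capac" → prefix "capa" already present; 1 new (c)
  "pppcapac" → 8 new (p, p, p, c, a, p, a, c)
  "cappaap" → prefix "capp" already present; 3 new (a, a, p)
  "pppap" → prefix "ppp" already present; 2 new (a, p)
  "pppp" → prefix "ppp" already present; 1 new (p)
  "capa" → prefix "capa" already present; 0 new (none)
  "ppppcpcc" → prefix "pppp" already present; 4 new (c, p, c, c)
  "capcap" → prefix "cap" already present; 3 new (c, a, p)
  "pppa" → prefix "pppa" already present; 0 new (none)
Total nodes = 6 + 4 + 1 + 8 + 3 + 2 + 1 + 0 + 4 + 3 + 0 = 32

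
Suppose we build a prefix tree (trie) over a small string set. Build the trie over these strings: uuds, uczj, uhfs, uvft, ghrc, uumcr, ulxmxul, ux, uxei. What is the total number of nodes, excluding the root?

29

Count nodes per top-level branch (shared prefixes stored once):
  'g'-branch (ghrc): 4 nodes
  'u'-branch (uczj, uhfs, ulxmxul, uuds, uumcr, uvft, ux, uxei): 25 nodes
Sum: 29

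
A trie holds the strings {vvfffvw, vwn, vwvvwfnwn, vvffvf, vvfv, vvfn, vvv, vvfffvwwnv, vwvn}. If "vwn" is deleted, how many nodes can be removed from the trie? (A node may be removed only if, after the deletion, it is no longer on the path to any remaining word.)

1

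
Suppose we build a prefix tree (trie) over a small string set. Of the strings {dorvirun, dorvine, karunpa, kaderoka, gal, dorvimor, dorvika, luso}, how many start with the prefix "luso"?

Traverse to the node for "luso", then collect every word in that subtree.
Words under "luso": luso
Count: 1

1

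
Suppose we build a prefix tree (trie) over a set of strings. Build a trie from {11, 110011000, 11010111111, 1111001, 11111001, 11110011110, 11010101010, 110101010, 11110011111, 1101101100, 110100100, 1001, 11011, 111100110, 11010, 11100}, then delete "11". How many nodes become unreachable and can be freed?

0

A node on "11"'s path can go only if nothing else ends at it or branches off below it.
Every node on "11" is still needed (e.g. by "110011000"), so nothing is freed.
Nodes removed: 0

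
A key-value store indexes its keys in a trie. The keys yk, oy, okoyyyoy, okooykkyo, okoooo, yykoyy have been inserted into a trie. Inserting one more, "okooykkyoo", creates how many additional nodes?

1

The longest prefix of "okooykkyoo" already in the trie is "okooykkyo" (length 9).
So 10 − 9 = 1 new nodes.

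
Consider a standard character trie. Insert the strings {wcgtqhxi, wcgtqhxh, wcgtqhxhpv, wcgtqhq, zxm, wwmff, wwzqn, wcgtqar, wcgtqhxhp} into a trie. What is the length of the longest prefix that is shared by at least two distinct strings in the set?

9

Look for the deepest trie node that still has at least two words in its subtree.
e.g. "wcgtqhxhp" and "wcgtqhxhpv" share the prefix "wcgtqhxhp" of length 9; no pair shares a longer one.
Longest shared-prefix length: 9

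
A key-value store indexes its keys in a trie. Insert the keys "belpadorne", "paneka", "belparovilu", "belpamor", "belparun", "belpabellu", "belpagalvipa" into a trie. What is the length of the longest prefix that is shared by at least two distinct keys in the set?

Look for the deepest trie node that still has at least two words in its subtree.
e.g. "belparovilu" and "belparun" share the prefix "belpar" of length 6; no pair shares a longer one.
Longest shared-prefix length: 6

6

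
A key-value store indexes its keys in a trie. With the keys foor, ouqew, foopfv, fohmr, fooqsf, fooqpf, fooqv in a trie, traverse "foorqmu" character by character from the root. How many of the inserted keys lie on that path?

Check each prefix of "foorqmu" against the stored set — each match is an end-marker on the path.
Prefixes of the query that are stored words: "foor"
Count: 1

1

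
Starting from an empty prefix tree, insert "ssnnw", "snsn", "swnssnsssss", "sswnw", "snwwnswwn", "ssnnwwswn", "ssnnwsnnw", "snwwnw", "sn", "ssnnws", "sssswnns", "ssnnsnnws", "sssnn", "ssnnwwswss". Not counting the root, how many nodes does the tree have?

52

Insert word by word; a character creates a node only if that edge doesn't already exist:
  "ssnnw" → 5 new (s, s, n, n, w)
  "snsn" → prefix "s" already present; 3 new (n, s, n)
  "swnssnsssss" → prefix "s" already present; 10 new (w, n, s, s, n, s, s, s, s, s)
  "sswnw" → prefix "ss" already present; 3 new (w, n, w)
  "snwwnswwn" → prefix "sn" already present; 7 new (w, w, n, s, w, w, n)
  "ssnnwwswn" → prefix "ssnnw" already present; 4 new (w, s, w, n)
  "ssnnwsnnw" → prefix "ssnnw" already present; 4 new (s, n, n, w)
  "snwwnw" → prefix "snwwn" already present; 1 new (w)
  "sn" → prefix "sn" already present; 0 new (none)
  "ssnnws" → prefix "ssnnws" already present; 0 new (none)
  "sssswnns" → prefix "ss" already present; 6 new (s, s, w, n, n, s)
  "ssnnsnnws" → prefix "ssnn" already present; 5 new (s, n, n, w, s)
  "sssnn" → prefix "sss" already present; 2 new (n, n)
  "ssnnwwswss" → prefix "ssnnwwsw" already present; 2 new (s, s)
Total nodes = 5 + 3 + 10 + 3 + 7 + 4 + 4 + 1 + 0 + 0 + 6 + 5 + 2 + 2 = 52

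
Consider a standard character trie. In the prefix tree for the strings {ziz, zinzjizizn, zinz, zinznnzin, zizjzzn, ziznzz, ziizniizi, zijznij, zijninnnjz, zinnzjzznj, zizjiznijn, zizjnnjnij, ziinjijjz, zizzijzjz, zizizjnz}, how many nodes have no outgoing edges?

13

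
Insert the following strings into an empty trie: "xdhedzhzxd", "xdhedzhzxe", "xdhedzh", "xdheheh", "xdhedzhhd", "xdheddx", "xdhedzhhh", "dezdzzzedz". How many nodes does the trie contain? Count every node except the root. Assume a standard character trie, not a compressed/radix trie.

Trie structure (* marks end of a word):
(root)
├─ d
│  └─ e
│     └─ z
│        └─ d
│           └─ z
│              └─ z
│                 └─ z
│                    └─ e
│                       └─ d
│                          └─ z *
└─ x
   └─ d
      └─ h
         └─ e
            ├─ d
            │  ├─ d
            │  │  └─ x *
            │  └─ z
            │     └─ h *
            │        ├─ h
            │        │  ├─ d *
            │        │  └─ h *
            │        └─ z
            │           └─ x
            │              ├─ d *
            │              └─ e *
            └─ h
               └─ e
                  └─ h *
Counting every labelled node above: 29.

29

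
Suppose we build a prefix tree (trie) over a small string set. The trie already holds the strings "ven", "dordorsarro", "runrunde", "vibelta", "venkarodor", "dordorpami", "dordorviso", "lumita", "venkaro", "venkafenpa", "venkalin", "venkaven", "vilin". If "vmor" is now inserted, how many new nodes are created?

3

"v" is already a path in the trie; the remaining "mor" must be added.
New nodes needed: |"vmor"| − 1 = 4 − 1 = 3.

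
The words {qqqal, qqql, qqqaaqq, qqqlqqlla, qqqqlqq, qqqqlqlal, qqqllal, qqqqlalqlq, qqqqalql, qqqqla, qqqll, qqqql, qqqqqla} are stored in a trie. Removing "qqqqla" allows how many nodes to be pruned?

0

A node on "qqqqla"'s path can go only if nothing else ends at it or branches off below it.
Every node on "qqqqla" is still needed (e.g. by "qqqqlalqlq"), so nothing is freed.
Nodes removed: 0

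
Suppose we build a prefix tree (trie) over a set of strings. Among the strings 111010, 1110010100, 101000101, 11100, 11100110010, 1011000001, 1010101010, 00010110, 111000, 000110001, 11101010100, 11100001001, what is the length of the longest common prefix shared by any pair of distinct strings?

6

Look for the deepest trie node that still has at least two words in its subtree.
e.g. "111000" and "11100001001" share the prefix "111000" of length 6; no pair shares a longer one.
Longest shared-prefix length: 6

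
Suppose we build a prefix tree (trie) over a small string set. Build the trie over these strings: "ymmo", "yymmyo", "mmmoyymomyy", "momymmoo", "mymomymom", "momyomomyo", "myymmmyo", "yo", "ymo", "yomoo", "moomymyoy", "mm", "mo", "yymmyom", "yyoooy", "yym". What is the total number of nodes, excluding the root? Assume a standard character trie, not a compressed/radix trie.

64

Insert word by word; a character creates a node only if that edge doesn't already exist:
  "ymmo" → 4 new (y, m, m, o)
  "yymmyo" → prefix "y" already present; 5 new (y, m, m, y, o)
  "mmmoyymomyy" → 11 new (m, m, m, o, y, y, m, o, m, y, y)
  "momymmoo" → prefix "m" already present; 7 new (o, m, y, m, m, o, o)
  "mymomymom" → prefix "m" already present; 8 new (y, m, o, m, y, m, o, m)
  "momyomomyo" → prefix "momy" already present; 6 new (o, m, o, m, y, o)
  "myymmmyo" → prefix "my" already present; 6 new (y, m, m, m, y, o)
  "yo" → prefix "y" already present; 1 new (o)
  "ymo" → prefix "ym" already present; 1 new (o)
  "yomoo" → prefix "yo" already present; 3 new (m, o, o)
  "moomymyoy" → prefix "mo" already present; 7 new (o, m, y, m, y, o, y)
  "mm" → prefix "mm" already present; 0 new (none)
  "mo" → prefix "mo" already present; 0 new (none)
  "yymmyom" → prefix "yymmyo" already present; 1 new (m)
  "yyoooy" → prefix "yy" already present; 4 new (o, o, o, y)
  "yym" → prefix "yym" already present; 0 new (none)
Total nodes = 4 + 5 + 11 + 7 + 8 + 6 + 6 + 1 + 1 + 3 + 7 + 0 + 0 + 1 + 4 + 0 = 64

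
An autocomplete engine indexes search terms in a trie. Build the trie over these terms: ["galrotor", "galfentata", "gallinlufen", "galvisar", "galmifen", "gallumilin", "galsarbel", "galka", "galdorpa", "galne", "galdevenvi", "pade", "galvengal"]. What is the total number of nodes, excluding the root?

Count nodes per top-level branch (shared prefixes stored once):
  'g'-branch (galdevenvi, galdorpa, galfentata, galka, gallinlufen, gallumilin, galmifen, galne, galrotor, galsarbel, galvengal, galvisar): 65 nodes
  'p'-branch (pade): 4 nodes
Sum: 69

69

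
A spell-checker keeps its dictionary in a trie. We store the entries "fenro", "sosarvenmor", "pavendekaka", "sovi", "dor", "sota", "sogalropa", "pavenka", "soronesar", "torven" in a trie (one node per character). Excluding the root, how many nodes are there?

For each word, the new-node count is its length minus the longest prefix already in the trie:
  "fenro" → 5 new (f, e, n, r, o)
  "sosarvenmor" → 11 new (s, o, s, a, r, v, e, n, m, o, r)
  "pavendekaka" → 11 new (p, a, v, e, n, d, e, k, a, k, a)
  "sovi" → prefix "so" already present; 2 new (v, i)
  "dor" → 3 new (d, o, r)
  "sota" → prefix "so" already present; 2 new (t, a)
  "sogalropa" → prefix "so" already present; 7 new (g, a, l, r, o, p, a)
  "pavenka" → prefix "paven" already present; 2 new (k, a)
  "soronesar" → prefix "so" already present; 7 new (r, o, n, e, s, a, r)
  "torven" → 6 new (t, o, r, v, e, n)
Total nodes = 5 + 11 + 11 + 2 + 3 + 2 + 7 + 2 + 7 + 6 = 56

56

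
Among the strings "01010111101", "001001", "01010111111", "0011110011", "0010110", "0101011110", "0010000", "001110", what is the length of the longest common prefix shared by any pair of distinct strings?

Equivalently: take the maximum, over all pairs, of their longest common prefix length.
e.g. "0101011110" and "01010111101" share the prefix "0101011110" of length 10; no pair shares a longer one.
Longest shared-prefix length: 10

10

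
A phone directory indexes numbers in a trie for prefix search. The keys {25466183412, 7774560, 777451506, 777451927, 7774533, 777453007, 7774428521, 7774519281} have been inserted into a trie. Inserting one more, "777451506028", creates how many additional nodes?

3

"777451506" is already a path in the trie; the remaining "028" must be added.
New nodes needed: |"777451506028"| − 9 = 12 − 9 = 3.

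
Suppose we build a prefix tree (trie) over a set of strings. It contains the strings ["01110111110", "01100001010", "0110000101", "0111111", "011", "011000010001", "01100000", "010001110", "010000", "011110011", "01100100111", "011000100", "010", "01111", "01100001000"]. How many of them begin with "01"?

15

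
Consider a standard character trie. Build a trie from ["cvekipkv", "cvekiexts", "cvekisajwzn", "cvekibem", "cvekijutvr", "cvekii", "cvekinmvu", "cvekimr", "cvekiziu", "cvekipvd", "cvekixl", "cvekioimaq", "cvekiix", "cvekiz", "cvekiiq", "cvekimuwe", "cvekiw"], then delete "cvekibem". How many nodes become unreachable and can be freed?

A node on "cvekibem"'s path can go only if nothing else ends at it or branches off below it.
The suffix "bem" (3 nodes) is used only by "cvekibem"; the node for "cveki" still has the child "p", so pruning stops there.
Nodes removed: 3

3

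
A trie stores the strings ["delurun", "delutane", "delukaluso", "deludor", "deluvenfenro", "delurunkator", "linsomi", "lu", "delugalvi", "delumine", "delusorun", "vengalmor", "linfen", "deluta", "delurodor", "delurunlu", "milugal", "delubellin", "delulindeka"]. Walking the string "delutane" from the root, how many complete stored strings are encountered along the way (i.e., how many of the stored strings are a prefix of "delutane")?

Walk "delutane" from the root; an end-of-word marker is hit whenever a stored word is a prefix of "delutane".
Prefixes of the query that are stored words: "deluta", "delutane"
Count: 2

2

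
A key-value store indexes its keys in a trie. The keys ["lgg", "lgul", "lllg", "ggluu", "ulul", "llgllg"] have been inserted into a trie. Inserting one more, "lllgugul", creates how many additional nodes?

4

The longest prefix of "lllgugul" already in the trie is "lllg" (length 4).
So 8 − 4 = 4 new nodes.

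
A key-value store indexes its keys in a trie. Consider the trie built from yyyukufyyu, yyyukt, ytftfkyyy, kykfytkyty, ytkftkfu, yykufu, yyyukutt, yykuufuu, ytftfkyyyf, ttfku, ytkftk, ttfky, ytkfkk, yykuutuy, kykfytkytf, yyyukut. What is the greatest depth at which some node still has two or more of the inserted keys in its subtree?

9

Equivalently: take the maximum, over all pairs, of their longest common prefix length.
e.g. "kykfytkytf" and "kykfytkyty" share the prefix "kykfytkyt" of length 9; no pair shares a longer one.
Longest shared-prefix length: 9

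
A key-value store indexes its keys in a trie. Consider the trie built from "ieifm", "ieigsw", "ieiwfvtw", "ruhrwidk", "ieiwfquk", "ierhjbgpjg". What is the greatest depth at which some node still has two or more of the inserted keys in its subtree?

5

Equivalently: take the maximum, over all pairs, of their longest common prefix length.
"ieiwfquk" and "ieiwfvtw" agree on "ieiwf" (5 characters) before diverging; nothing deeper is shared.
Longest shared-prefix length: 5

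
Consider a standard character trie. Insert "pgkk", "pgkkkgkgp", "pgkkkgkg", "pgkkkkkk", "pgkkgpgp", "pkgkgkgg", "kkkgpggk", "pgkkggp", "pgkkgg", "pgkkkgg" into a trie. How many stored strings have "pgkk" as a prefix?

Traverse to the node for "pgkk", then collect every word in that subtree.
Words under "pgkk": pgkk, pgkkgg, pgkkggp, pgkkgpgp, pgkkkgg, pgkkkgkg, pgkkkgkgp, pgkkkkkk
Count: 8

8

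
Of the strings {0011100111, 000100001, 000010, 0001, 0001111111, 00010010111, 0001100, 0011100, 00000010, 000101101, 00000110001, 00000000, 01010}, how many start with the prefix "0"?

Traverse to the node for "0", then collect every word in that subtree.
Matches: "00000000", "00000010", "00000110001", "000010", "0001", "000100001", "00010010111", "000101101", "0001100", "0001111111", "0011100", "0011100111", "01010"
Count: 13

13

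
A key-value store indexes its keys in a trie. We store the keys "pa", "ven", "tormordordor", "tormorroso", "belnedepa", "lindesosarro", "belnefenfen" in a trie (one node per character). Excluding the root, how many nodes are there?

Insert word by word; a character creates a node only if that edge doesn't already exist:
  "pa" → 2 new (p, a)
  "ven" → 3 new (v, e, n)
  "tormordordor" → 12 new (t, o, r, m, o, r, d, o, r, d, o, r)
  "tormorroso" → prefix "tormor" already present; 4 new (r, o, s, o)
  "belnedepa" → 9 new (b, e, l, n, e, d, e, p, a)
  "lindesosarro" → 12 new (l, i, n, d, e, s, o, s, a, r, r, o)
  "belnefenfen" → prefix "belne" already present; 6 new (f, e, n, f, e, n)
Total nodes = 2 + 3 + 12 + 4 + 9 + 12 + 6 = 48

48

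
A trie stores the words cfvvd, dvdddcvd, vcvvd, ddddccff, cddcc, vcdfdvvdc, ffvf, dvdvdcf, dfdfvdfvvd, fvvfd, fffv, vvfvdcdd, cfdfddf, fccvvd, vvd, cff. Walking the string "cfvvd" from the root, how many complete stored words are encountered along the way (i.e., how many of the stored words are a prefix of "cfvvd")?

1

Check each prefix of "cfvvd" against the stored set — each match is an end-marker on the path.
Prefixes of the query that are stored words: "cfvvd"
Count: 1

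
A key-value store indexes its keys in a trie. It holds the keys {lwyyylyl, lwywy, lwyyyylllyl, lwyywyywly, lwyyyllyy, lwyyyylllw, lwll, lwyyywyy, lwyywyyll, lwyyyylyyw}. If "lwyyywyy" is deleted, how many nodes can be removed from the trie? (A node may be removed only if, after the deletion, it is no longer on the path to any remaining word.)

3

A node on "lwyyywyy"'s path can go only if nothing else ends at it or branches off below it.
The suffix "wyy" (3 nodes) is used only by "lwyyywyy"; the node for "lwyyy" still has the child "l", so pruning stops there.
Nodes removed: 3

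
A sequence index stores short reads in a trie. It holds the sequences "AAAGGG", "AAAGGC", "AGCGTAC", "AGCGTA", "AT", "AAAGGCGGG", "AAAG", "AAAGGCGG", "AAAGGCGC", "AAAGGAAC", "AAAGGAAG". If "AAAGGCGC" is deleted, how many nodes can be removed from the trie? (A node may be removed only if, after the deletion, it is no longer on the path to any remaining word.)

1

Walk "AAAGGCGC" from the leaf back toward the root, removing each node that no remaining word uses.
The suffix "C" (1 node) is used only by "AAAGGCGC"; the node for "AAAGGCG" still has the child "G", so pruning stops there.
Nodes removed: 1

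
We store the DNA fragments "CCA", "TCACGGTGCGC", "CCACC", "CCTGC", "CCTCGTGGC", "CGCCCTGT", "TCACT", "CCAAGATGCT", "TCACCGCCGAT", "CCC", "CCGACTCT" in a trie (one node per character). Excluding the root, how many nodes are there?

For each word, the new-node count is its length minus the longest prefix already in the trie:
  "CCA" → 3 new (C, C, A)
  "TCACGGTGCGC" → 11 new (T, C, A, C, G, G, T, G, C, G, C)
  "CCACC" → prefix "CCA" already present; 2 new (C, C)
  "CCTGC" → prefix "CC" already present; 3 new (T, G, C)
  "CCTCGTGGC" → prefix "CCT" already present; 6 new (C, G, T, G, G, C)
  "CGCCCTGT" → prefix "C" already present; 7 new (G, C, C, C, T, G, T)
  "TCACT" → prefix "TCAC" already present; 1 new (T)
  "CCAAGATGCT" → prefix "CCA" already present; 7 new (A, G, A, T, G, C, T)
  "TCACCGCCGAT" → prefix "TCAC" already present; 7 new (C, G, C, C, G, A, T)
  "CCC" → prefix "CC" already present; 1 new (C)
  "CCGACTCT" → prefix "CC" already present; 6 new (G, A, C, T, C, T)
Total nodes = 3 + 11 + 2 + 3 + 6 + 7 + 1 + 7 + 7 + 1 + 6 = 54

54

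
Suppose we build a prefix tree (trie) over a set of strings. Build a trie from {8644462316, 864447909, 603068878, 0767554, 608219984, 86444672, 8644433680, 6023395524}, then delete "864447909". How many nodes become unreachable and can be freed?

4

A node on "864447909"'s path can go only if nothing else ends at it or branches off below it.
The suffix "7909" (4 nodes) is used only by "864447909"; the node for "86444" still has the child "6", so pruning stops there.
Nodes removed: 4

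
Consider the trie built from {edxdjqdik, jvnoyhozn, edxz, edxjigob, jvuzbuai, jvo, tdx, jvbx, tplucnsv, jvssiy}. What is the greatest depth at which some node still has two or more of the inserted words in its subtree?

Equivalently: take the maximum, over all pairs, of their longest common prefix length.
"edxdjqdik" and "edxjigob" agree on "edx" (3 characters) before diverging; nothing deeper is shared.
Longest shared-prefix length: 3

3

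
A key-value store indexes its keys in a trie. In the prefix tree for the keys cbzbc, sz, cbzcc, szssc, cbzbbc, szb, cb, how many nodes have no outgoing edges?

A leaf is a node with no children — equivalently, the end of a word that is not a proper prefix of any other stored word.
Those words: "cbzbbc", "cbzbc", "cbzcc", "szb", "szssc"
Leaf count: 5

5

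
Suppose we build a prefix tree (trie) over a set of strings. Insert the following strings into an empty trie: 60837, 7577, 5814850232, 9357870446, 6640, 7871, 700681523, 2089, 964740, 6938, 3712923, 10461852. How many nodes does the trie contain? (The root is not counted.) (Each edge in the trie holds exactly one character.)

70

Insert word by word; a character creates a node only if that edge doesn't already exist:
  "60837" → 5 new (6, 0, 8, 3, 7)
  "7577" → 4 new (7, 5, 7, 7)
  "5814850232" → 10 new (5, 8, 1, 4, 8, 5, 0, 2, 3, 2)
  "9357870446" → 10 new (9, 3, 5, 7, 8, 7, 0, 4, 4, 6)
  "6640" → prefix "6" already present; 3 new (6, 4, 0)
  "7871" → prefix "7" already present; 3 new (8, 7, 1)
  "700681523" → prefix "7" already present; 8 new (0, 0, 6, 8, 1, 5, 2, 3)
  "2089" → 4 new (2, 0, 8, 9)
  "964740" → prefix "9" already present; 5 new (6, 4, 7, 4, 0)
  "6938" → prefix "6" already present; 3 new (9, 3, 8)
  "3712923" → 7 new (3, 7, 1, 2, 9, 2, 3)
  "10461852" → 8 new (1, 0, 4, 6, 1, 8, 5, 2)
Total nodes = 5 + 4 + 10 + 10 + 3 + 3 + 8 + 4 + 5 + 3 + 7 + 8 = 70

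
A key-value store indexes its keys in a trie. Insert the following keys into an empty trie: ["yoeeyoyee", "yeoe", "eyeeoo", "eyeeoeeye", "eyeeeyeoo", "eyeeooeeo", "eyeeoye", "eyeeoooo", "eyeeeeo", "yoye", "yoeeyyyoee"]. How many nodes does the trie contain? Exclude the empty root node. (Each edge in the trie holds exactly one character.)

Count nodes per top-level branch (shared prefixes stored once):
  'e'-branch (eyeeeeo, eyeeeyeoo, eyeeoeeye, eyeeoo, eyeeooeeo, eyeeoooo, eyeeoye): 24 nodes
  'y'-branch (yeoe, yoeeyoyee, yoeeyyyoee, yoye): 19 nodes
Sum: 43

43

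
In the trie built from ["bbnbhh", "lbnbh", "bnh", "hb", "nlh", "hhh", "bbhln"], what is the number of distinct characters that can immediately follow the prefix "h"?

Follow the path "h" to its node, then look at its outgoing edges.
Distinct next characters after "h": b, h.
That node has 2 child edges.

2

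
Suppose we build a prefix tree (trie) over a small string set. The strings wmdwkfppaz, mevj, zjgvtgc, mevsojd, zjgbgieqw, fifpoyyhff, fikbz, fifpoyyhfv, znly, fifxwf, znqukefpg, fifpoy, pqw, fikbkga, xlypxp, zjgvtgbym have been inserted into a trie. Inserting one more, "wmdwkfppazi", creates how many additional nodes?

1

"wmdwkfppaz" is already a path in the trie; the remaining "i" must be added.
Each of the 1 remaining characters creates one node.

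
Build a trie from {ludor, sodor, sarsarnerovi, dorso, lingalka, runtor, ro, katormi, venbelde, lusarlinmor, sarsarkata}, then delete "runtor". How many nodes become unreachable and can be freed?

After clearing the end-marker at "runtor", prune upward until reaching a node still needed by another word.
The suffix "untor" (5 nodes) is used only by "runtor"; the node for "r" still has the child "o", so pruning stops there.
Nodes removed: 5

5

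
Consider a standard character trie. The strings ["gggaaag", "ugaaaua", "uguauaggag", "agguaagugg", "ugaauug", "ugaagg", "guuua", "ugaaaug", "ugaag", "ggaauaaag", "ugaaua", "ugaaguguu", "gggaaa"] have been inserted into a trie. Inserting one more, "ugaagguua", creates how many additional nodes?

The longest prefix of "ugaagguua" already in the trie is "ugaagg" (length 6).
So 9 − 6 = 3 new nodes.

3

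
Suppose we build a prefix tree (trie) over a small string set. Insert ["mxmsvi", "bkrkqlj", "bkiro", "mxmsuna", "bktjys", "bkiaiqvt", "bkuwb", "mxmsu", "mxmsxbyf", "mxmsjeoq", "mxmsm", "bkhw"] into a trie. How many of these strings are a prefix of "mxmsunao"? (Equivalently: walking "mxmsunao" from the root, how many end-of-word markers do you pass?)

Walk "mxmsunao" from the root; an end-of-word marker is hit whenever a stored word is a prefix of "mxmsunao".
Prefixes of the query that are stored words: "mxmsu", "mxmsuna"
Count: 2

2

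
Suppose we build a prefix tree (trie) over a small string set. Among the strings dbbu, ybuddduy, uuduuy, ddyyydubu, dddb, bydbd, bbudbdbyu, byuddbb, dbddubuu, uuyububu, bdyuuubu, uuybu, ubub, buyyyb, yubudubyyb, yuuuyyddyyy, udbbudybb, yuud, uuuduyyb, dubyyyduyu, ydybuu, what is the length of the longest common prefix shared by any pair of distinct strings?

The deepest shared node is where two words last agree before diverging.
"uuybu" and "uuyububu" agree on "uuy" (3 characters) before diverging; nothing deeper is shared.
Longest shared-prefix length: 3

3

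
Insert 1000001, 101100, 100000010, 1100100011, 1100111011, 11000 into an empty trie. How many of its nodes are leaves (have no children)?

Leaves are exactly the stored words that no other stored word extends.
Those words: "100000010", "1000001", "101100", "11000", "1100100011", "1100111011"
Leaf count: 6

6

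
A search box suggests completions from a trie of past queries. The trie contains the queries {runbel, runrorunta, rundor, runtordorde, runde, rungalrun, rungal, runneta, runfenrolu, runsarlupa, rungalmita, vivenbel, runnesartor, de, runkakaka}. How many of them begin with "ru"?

13

Walk to "ru"; the words in its subtree are exactly those with that prefix.
Words under "ru": runbel, runde, rundor, runfenrolu, rungal, rungalmita, rungalrun, runkakaka, runnesartor, runneta, runrorunta, runsarlupa, runtordorde
Count: 13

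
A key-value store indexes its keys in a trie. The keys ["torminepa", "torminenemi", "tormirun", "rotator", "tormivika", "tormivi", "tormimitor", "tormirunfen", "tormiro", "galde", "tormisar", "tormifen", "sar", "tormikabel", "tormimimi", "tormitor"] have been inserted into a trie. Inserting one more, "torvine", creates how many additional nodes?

Walking "torvine" from the root, the first 3 characters ("tor") follow existing edges; "v" is the first miss.
Each of the 4 remaining characters creates one node.

4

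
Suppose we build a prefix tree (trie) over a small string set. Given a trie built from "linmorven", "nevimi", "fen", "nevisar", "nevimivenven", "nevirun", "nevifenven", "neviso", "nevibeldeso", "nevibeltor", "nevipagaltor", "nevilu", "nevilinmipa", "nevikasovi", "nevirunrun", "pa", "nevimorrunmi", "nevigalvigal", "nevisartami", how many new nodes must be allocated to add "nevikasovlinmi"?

5

Walking "nevikasovlinmi" from the root, the first 9 characters ("nevikasov") follow existing edges; "l" is the first miss.
So 14 − 9 = 5 new nodes.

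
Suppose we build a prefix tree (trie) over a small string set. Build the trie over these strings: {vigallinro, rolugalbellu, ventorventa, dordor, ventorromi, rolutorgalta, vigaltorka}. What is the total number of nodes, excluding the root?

Trace insertions, counting only characters that open a new branch:
  "vigallinro" → 10 new (v, i, g, a, l, l, i, n, r, o)
  "rolugalbellu" → 12 new (r, o, l, u, g, a, l, b, e, l, l, u)
  "ventorventa" → prefix "v" already present; 10 new (e, n, t, o, r, v, e, n, t, a)
  "dordor" → 6 new (d, o, r, d, o, r)
  "ventorromi" → prefix "ventor" already present; 4 new (r, o, m, i)
  "rolutorgalta" → prefix "rolu" already present; 8 new (t, o, r, g, a, l, t, a)
  "vigaltorka" → prefix "vigal" already present; 5 new (t, o, r, k, a)
Total nodes = 10 + 12 + 10 + 6 + 4 + 8 + 5 = 55

55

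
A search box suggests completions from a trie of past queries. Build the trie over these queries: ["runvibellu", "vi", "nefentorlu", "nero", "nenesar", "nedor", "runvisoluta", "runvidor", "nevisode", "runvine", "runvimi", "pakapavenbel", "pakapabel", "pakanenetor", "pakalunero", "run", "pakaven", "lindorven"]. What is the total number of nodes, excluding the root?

91

Trace insertions, counting only characters that open a new branch:
  "runvibellu" → 10 new (r, u, n, v, i, b, e, l, l, u)
  "vi" → 2 new (v, i)
  "nefentorlu" → 10 new (n, e, f, e, n, t, o, r, l, u)
  "nero" → prefix "ne" already present; 2 new (r, o)
  "nenesar" → prefix "ne" already present; 5 new (n, e, s, a, r)
  "nedor" → prefix "ne" already present; 3 new (d, o, r)
  "runvisoluta" → prefix "runvi" already present; 6 new (s, o, l, u, t, a)
  "runvidor" → prefix "runvi" already present; 3 new (d, o, r)
  "nevisode" → prefix "ne" already present; 6 new (v, i, s, o, d, e)
  "runvine" → prefix "runvi" already present; 2 new (n, e)
  "runvimi" → prefix "runvi" already present; 2 new (m, i)
  "pakapavenbel" → 12 new (p, a, k, a, p, a, v, e, n, b, e, l)
  "pakapabel" → prefix "pakapa" already present; 3 new (b, e, l)
  "pakanenetor" → prefix "paka" already present; 7 new (n, e, n, e, t, o, r)
  "pakalunero" → prefix "paka" already present; 6 new (l, u, n, e, r, o)
  "run" → prefix "run" already present; 0 new (none)
  "pakaven" → prefix "paka" already present; 3 new (v, e, n)
  "lindorven" → 9 new (l, i, n, d, o, r, v, e, n)
Total nodes = 10 + 2 + 10 + 2 + 5 + 3 + 6 + 3 + 6 + 2 + 2 + 12 + 3 + 7 + 6 + 0 + 3 + 9 = 91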